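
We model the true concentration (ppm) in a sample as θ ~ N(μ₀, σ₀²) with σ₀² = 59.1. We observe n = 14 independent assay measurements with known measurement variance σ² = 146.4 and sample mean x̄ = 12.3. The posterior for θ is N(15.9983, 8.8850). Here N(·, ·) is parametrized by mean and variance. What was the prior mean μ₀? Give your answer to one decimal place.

The posterior mean is a precision-weighted average: μ_n = (τ₀μ₀ + τ_data·x̄)/(τ₀+τ_data), with τ₀=1/σ₀² and τ_data=n/σ².
Here τ₀ = 1/59.1 = 0.016920 and τ_data = 14/146.4 = 0.095628, so τ_n = 0.112548.
Rearranging for μ₀: μ₀ = (μ_n·τ_n − τ_data·x̄)/τ₀ = (15.9983·0.112548 − 0.095628·12.3) / 0.016920 = 0.624352/0.016920 ≈ 36.9.

μ₀ = 36.9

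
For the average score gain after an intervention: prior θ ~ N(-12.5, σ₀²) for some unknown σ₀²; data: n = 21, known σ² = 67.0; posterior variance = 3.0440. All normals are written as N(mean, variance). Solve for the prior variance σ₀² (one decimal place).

σ₀² = 66.3

For the Normal–Normal model with known σ², precisions add: τ_n = τ₀ + n/σ².
So 1/σ₀² = 1/3.0440 − 21/67.0 = 0.328515 − 0.313433 = 0.015082.
Hence σ₀² = 1/0.015082 ≈ 66.3.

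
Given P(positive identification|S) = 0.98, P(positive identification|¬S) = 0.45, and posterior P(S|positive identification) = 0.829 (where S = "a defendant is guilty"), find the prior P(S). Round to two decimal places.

P(S) = 0.69

Bayes' rule in odds form gives O(S|E) = O(S)·[P(E|S)/P(E|¬S)], hence O(S) = O(S|E)/LR.
Posterior odds = 0.829/(1−0.829) = 4.8480. LR = 0.98/0.45 = 2.1778.
Prior odds = 4.8480/2.1778 = 2.2261, so P(S) = 2.2261/(1+2.2261) ≈ 0.69.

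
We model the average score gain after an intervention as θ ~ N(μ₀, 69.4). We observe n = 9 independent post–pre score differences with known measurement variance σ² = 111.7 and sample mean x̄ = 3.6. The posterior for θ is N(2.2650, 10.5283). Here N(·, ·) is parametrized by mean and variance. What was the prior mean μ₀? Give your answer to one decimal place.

The posterior mean is a precision-weighted average: μ_n = (τ₀μ₀ + τ_data·x̄)/(τ₀+τ_data), with τ₀=1/σ₀² and τ_data=n/σ².
Here τ₀ = 1/69.4 = 0.014409 and τ_data = 9/111.7 = 0.080573, so τ_n = 0.094982.
Rearranging for μ₀: μ₀ = (μ_n·τ_n − τ_data·x̄)/τ₀ = (2.2650·0.094982 − 0.080573·3.6) / 0.014409 = -0.074929/0.014409 ≈ -5.2.

μ₀ = -5.2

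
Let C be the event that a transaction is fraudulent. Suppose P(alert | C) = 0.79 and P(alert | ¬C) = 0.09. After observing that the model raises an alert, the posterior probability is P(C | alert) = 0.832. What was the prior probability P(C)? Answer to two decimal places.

In odds form, posterior odds = prior odds × likelihood ratio, so prior odds = posterior odds ÷ LR.
Posterior odds = 0.832/(1−0.832) = 4.9524. LR = 0.79/0.09 = 8.7778.
Prior odds = 4.9524/8.7778 = 0.5642, so P(C) = 0.5642/(1+0.5642) ≈ 0.36.

P(C) = 0.36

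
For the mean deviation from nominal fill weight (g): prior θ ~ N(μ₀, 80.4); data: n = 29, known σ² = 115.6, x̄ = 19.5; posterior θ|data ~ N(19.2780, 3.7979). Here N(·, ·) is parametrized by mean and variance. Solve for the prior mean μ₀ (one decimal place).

μ₀ = 14.8

The posterior mean is a precision-weighted average: μ_n = (τ₀μ₀ + τ_data·x̄)/(τ₀+τ_data), with τ₀=1/σ₀² and τ_data=n/σ².
Here τ₀ = 1/80.4 = 0.012438 and τ_data = 29/115.6 = 0.250865, so τ_n = 0.263303.
Rearranging for μ₀: μ₀ = (μ_n·τ_n − τ_data·x̄)/τ₀ = (19.2780·0.263303 − 0.250865·19.5) / 0.012438 = 0.184088/0.012438 ≈ 14.8.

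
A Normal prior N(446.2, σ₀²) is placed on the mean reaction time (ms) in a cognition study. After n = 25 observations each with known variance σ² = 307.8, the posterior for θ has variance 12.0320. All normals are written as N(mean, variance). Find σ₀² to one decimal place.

σ₀² = 529.1

Posterior precision equals prior precision plus data precision: 1/σ_n² = 1/σ₀² + n/σ².
So 1/σ₀² = 1/12.0320 − 25/307.8 = 0.083112 − 0.081222 = 0.001890.
Hence σ₀² = 1/0.001890 ≈ 529.1.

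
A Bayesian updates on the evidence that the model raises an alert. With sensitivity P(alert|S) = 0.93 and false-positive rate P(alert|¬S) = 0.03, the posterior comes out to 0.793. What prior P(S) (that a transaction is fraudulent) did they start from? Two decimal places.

In odds form, posterior odds = prior odds × likelihood ratio, so prior odds = posterior odds ÷ LR.
Posterior odds = 0.793/(1−0.793) = 3.8309. LR = 0.93/0.03 = 31.0000.
Prior odds = 3.8309/31.0000 = 0.1236, so P(S) = 0.1236/(1+0.1236) ≈ 0.11.

P(S) = 0.11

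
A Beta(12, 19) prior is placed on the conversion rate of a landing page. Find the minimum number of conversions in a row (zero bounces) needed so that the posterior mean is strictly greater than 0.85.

k = 96

After k conversions and 0 bounces the posterior is Beta(12+k, 19), with mean (12+k)/(12+19+k).
Set (12+k)/(31+k) > 0.85 and solve: k > (0.85·31 − 12)/(1 − 0.85) = 95.667.
The smallest integer exceeding 95.667 is 96, and checking k=96: (108)/(127) = 0.8504 > 0.85.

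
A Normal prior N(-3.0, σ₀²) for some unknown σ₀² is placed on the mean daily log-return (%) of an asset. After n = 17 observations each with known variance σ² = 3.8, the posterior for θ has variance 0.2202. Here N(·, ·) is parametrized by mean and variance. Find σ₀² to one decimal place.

σ₀² = 14.8

For the Normal–Normal model with known σ², precisions add: τ_n = τ₀ + n/σ².
So 1/σ₀² = 1/0.2202 − 17/3.8 = 4.541326 − 4.473684 = 0.067642.
Hence σ₀² = 1/0.067642 ≈ 14.8.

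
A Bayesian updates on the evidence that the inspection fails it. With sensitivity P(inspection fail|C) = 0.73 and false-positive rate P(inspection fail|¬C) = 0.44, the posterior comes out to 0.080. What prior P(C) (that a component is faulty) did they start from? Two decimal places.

In odds form, posterior odds = prior odds × likelihood ratio, so prior odds = posterior odds ÷ LR.
Posterior odds = 0.080/(1−0.080) = 0.0870. LR = 0.73/0.44 = 1.6591.
Prior odds = 0.0870/1.6591 = 0.0524, so P(C) = 0.0524/(1+0.0524) ≈ 0.05.

P(C) = 0.05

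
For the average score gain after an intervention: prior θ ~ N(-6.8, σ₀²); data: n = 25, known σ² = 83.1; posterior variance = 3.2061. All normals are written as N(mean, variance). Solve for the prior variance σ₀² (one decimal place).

Posterior precision equals prior precision plus data precision: 1/σ_n² = 1/σ₀² + n/σ².
So 1/σ₀² = 1/3.2061 − 25/83.1 = 0.311905 − 0.300842 = 0.011063.
Hence σ₀² = 1/0.011063 ≈ 90.4.

σ₀² = 90.4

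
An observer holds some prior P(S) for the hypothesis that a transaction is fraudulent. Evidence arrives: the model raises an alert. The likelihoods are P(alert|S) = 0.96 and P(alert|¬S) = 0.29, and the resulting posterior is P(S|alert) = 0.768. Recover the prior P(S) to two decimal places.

P(S) = 0.50

In odds form, posterior odds = prior odds × likelihood ratio, so prior odds = posterior odds ÷ LR.
Posterior odds = 0.768/(1−0.768) = 3.3103. LR = 0.96/0.29 = 3.3103.
Prior odds = 3.3103/3.3103 = 1.0000, so P(S) = 1.0000/(1+1.0000) ≈ 0.50.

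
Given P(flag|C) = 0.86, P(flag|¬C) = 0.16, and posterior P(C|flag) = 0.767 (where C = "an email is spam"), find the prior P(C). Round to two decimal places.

P(C) = 0.38

In odds form, posterior odds = prior odds × likelihood ratio, so prior odds = posterior odds ÷ LR.
Posterior odds = 0.767/(1−0.767) = 3.2918. LR = 0.86/0.16 = 5.3750.
Prior odds = 3.2918/5.3750 = 0.6124, so P(C) = 0.6124/(1+0.6124) ≈ 0.38.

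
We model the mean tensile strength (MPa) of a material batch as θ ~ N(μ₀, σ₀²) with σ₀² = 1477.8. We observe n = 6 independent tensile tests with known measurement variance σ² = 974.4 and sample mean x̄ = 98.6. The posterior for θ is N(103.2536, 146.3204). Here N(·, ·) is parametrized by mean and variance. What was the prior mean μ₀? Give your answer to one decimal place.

With known observation variance, the Normal–Normal posterior has precision τ_n = τ₀ + n/σ² and mean μ_n = (τ₀μ₀ + (n/σ²)x̄)/τ_n.
Here τ₀ = 1/1477.8 = 0.000677 and τ_data = 6/974.4 = 0.006158, so τ_n = 0.006835.
Rearranging for μ₀: μ₀ = (μ_n·τ_n − τ_data·x̄)/τ₀ = (103.2536·0.006835 − 0.006158·98.6) / 0.000677 = 0.098560/0.000677 ≈ 145.6.

μ₀ = 145.6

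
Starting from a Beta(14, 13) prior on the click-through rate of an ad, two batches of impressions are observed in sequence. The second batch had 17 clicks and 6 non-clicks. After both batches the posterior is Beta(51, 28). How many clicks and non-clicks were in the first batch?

Because Beta–binomial updating is additive in the counts, the combined data contributed (α_post−α_prior, β_post−β_prior) successes and failures.
Total across both batches: 51−14=37 clicks, 28−13=15 non-clicks.
Subtract the second batch: 37−17=20 clicks and 15−6=9 non-clicks.

20 clicks and 9 non-clicks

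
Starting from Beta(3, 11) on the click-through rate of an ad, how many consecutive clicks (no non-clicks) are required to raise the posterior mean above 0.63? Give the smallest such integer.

k = 16

After k clicks and 0 non-clicks the posterior is Beta(3+k, 11), with mean (3+k)/(3+11+k).
Set (3+k)/(14+k) > 0.63 and solve: k > (0.63·14 − 3)/(1 − 0.63) = 15.730.
The smallest integer exceeding 15.730 is 16, and checking k=16: (19)/(30) = 0.6333 > 0.63.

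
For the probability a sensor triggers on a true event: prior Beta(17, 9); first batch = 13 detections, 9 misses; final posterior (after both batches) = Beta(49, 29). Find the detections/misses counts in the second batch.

Because Beta–binomial updating is additive in the counts, the combined data contributed (α_post−α_prior, β_post−β_prior) successes and failures.
Total across both batches: 49−17=32 detections, 29−9=20 misses.
Subtract the first batch: 32−13=19 detections and 20−9=11 misses.

19 detections and 11 misses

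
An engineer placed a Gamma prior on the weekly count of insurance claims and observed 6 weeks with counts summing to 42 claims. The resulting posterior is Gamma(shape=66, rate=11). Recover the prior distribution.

Gamma(shape=24, rate=5)

A Gamma(α, β) prior (rate parametrization) on a Poisson rate with n observations summing to S gives posterior Gamma(α+S, β+n).
So α = 66 − 42 = 24 and β = 11 − 6 = 5.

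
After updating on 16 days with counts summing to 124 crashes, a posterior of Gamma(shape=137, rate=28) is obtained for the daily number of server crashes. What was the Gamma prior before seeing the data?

Gamma(shape=13, rate=12)

Gamma–Poisson conjugacy: posterior shape = α + Σxᵢ, posterior rate = β + n.
So α = 137 − 124 = 13 and β = 28 − 16 = 12.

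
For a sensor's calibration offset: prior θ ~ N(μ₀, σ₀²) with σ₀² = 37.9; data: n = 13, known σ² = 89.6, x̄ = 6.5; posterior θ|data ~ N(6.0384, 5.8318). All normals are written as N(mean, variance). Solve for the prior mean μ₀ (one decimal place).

μ₀ = 3.5

With known observation variance, the Normal–Normal posterior has precision τ_n = τ₀ + n/σ² and mean μ_n = (τ₀μ₀ + (n/σ²)x̄)/τ_n.
Here τ₀ = 1/37.9 = 0.026385 and τ_data = 13/89.6 = 0.145089, so τ_n = 0.171474.
Rearranging for μ₀: μ₀ = (μ_n·τ_n − τ_data·x̄)/τ₀ = (6.0384·0.171474 − 0.145089·6.5) / 0.026385 = 0.092350/0.026385 ≈ 3.5.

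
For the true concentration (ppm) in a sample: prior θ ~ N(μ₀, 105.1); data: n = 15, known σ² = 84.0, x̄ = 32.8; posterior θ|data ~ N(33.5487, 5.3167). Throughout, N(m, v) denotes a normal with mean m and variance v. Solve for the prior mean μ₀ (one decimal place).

The posterior mean is a precision-weighted average: μ_n = (τ₀μ₀ + τ_data·x̄)/(τ₀+τ_data), with τ₀=1/σ₀² and τ_data=n/σ².
Here τ₀ = 1/105.1 = 0.009515 and τ_data = 15/84.0 = 0.178571, so τ_n = 0.188086.
Rearranging for μ₀: μ₀ = (μ_n·τ_n − τ_data·x̄)/τ₀ = (33.5487·0.188086 − 0.178571·32.8) / 0.009515 = 0.452912/0.009515 ≈ 47.6.

μ₀ = 47.6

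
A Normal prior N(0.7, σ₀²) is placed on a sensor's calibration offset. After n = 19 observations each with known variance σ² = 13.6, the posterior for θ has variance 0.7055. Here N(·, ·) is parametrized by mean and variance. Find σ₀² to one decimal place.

σ₀² = 49.1

Posterior precision equals prior precision plus data precision: 1/σ_n² = 1/σ₀² + n/σ².
So 1/σ₀² = 1/0.7055 − 19/13.6 = 1.417434 − 1.397059 = 0.020375.
Hence σ₀² = 1/0.020375 ≈ 49.1.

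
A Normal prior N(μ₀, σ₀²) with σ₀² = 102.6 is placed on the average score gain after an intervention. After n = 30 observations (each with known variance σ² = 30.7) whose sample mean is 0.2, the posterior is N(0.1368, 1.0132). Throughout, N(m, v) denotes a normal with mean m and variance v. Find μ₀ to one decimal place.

μ₀ = -6.2

The posterior mean is a precision-weighted average: μ_n = (τ₀μ₀ + τ_data·x̄)/(τ₀+τ_data), with τ₀=1/σ₀² and τ_data=n/σ².
Here τ₀ = 1/102.6 = 0.009747 and τ_data = 30/30.7 = 0.977199, so τ_n = 0.986946.
Rearranging for μ₀: μ₀ = (μ_n·τ_n − τ_data·x̄)/τ₀ = (0.1368·0.986946 − 0.977199·0.2) / 0.009747 = -0.060426/0.009747 ≈ -6.2.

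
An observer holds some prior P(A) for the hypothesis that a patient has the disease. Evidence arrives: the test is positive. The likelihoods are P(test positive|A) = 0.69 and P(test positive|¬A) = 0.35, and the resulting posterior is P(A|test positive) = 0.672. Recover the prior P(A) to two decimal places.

Bayes' rule in odds form gives O(A|E) = O(A)·[P(E|A)/P(E|¬A)], hence O(A) = O(A|E)/LR.
Posterior odds = 0.672/(1−0.672) = 2.0488. LR = 0.69/0.35 = 1.9714.
Prior odds = 2.0488/1.9714 = 1.0393, so P(A) = 1.0393/(1+1.0393) ≈ 0.51.

P(A) = 0.51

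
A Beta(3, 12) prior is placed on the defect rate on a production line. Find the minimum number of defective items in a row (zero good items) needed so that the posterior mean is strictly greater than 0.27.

After k defective items and 0 good items the posterior is Beta(3+k, 12), with mean (3+k)/(3+12+k).
Set (3+k)/(15+k) > 0.27 and solve: k > (0.27·15 − 3)/(1 − 0.27) = 1.438.
The smallest integer exceeding 1.438 is 2, and checking k=2: (5)/(17) = 0.2941 > 0.27.

k = 2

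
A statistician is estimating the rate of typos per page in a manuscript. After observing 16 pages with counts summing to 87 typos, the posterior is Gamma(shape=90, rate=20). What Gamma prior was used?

Gamma–Poisson conjugacy: posterior shape = α + Σxᵢ, posterior rate = β + n.
So α = 90 − 87 = 3 and β = 20 − 16 = 4.

Gamma(shape=3, rate=4)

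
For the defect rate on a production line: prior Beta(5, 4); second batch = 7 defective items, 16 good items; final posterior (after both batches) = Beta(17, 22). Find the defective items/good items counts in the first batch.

Because Beta–binomial updating is additive in the counts, the combined data contributed (α_post−α_prior, β_post−β_prior) successes and failures.
Total across both batches: 17−5=12 defective items, 22−4=18 good items.
Subtract the second batch: 12−7=5 defective items and 18−16=2 good items.

5 defective items and 2 good items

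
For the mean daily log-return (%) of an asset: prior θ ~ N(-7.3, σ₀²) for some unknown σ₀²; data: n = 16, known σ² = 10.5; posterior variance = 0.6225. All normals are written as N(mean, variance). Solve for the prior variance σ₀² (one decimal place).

Posterior precision equals prior precision plus data precision: 1/σ_n² = 1/σ₀² + n/σ².
So 1/σ₀² = 1/0.6225 − 16/10.5 = 1.606426 − 1.523810 = 0.082616.
Hence σ₀² = 1/0.082616 ≈ 12.1.

σ₀² = 12.1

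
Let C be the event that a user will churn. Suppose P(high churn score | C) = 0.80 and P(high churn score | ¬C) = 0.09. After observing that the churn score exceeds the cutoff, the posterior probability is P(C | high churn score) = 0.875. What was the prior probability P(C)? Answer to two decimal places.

P(C) = 0.44

In odds form, posterior odds = prior odds × likelihood ratio, so prior odds = posterior odds ÷ LR.
Posterior odds = 0.875/(1−0.875) = 7.0000. LR = 0.80/0.09 = 8.8889.
Prior odds = 7.0000/8.8889 = 0.7875, so P(C) = 0.7875/(1+0.7875) ≈ 0.44.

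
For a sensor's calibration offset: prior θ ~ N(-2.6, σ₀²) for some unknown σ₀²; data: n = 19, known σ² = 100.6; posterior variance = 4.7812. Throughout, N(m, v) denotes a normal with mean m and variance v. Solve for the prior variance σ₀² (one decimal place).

Posterior precision equals prior precision plus data precision: 1/σ_n² = 1/σ₀² + n/σ².
So 1/σ₀² = 1/4.7812 − 19/100.6 = 0.209153 − 0.188867 = 0.020286.
Hence σ₀² = 1/0.020286 ≈ 49.3.

σ₀² = 49.3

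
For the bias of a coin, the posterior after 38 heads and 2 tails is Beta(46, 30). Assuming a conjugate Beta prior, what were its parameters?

Beta(8, 28)

Under Beta–binomial conjugacy the posterior parameters are (α+s, β+f).
Subtract the data counts: 46−38=8, 30−2=28.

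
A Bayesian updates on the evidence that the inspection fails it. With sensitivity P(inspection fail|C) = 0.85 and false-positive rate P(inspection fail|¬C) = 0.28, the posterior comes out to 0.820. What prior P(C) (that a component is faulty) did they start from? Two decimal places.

In odds form, posterior odds = prior odds × likelihood ratio, so prior odds = posterior odds ÷ LR.
Posterior odds = 0.820/(1−0.820) = 4.5556. LR = 0.85/0.28 = 3.0357.
Prior odds = 4.5556/3.0357 = 1.5007, so P(C) = 1.5007/(1+1.5007) ≈ 0.60.

P(C) = 0.60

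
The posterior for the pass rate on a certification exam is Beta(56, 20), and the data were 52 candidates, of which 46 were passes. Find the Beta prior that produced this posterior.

Beta(10, 14)

Beta is conjugate to the binomial likelihood: posterior = Beta(α+s, β+f).
Subtract the data counts: 56−46=10, 20−6=14.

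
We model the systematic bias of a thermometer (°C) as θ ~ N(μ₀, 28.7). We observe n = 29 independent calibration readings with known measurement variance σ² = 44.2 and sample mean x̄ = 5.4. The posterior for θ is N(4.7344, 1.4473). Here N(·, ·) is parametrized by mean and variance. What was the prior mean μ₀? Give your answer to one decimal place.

μ₀ = -7.8

The posterior mean is a precision-weighted average: μ_n = (τ₀μ₀ + τ_data·x̄)/(τ₀+τ_data), with τ₀=1/σ₀² and τ_data=n/σ².
Here τ₀ = 1/28.7 = 0.034843 and τ_data = 29/44.2 = 0.656109, so τ_n = 0.690952.
Rearranging for μ₀: μ₀ = (μ_n·τ_n − τ_data·x̄)/τ₀ = (4.7344·0.690952 − 0.656109·5.4) / 0.034843 = -0.271745/0.034843 ≈ -7.8.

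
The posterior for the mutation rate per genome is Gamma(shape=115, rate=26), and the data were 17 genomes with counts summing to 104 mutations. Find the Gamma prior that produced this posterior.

A Gamma(α, β) prior (rate parametrization) on a Poisson rate with n observations summing to S gives posterior Gamma(α+S, β+n).
So α = 115 − 104 = 11 and β = 26 − 17 = 9.

Gamma(shape=11, rate=9)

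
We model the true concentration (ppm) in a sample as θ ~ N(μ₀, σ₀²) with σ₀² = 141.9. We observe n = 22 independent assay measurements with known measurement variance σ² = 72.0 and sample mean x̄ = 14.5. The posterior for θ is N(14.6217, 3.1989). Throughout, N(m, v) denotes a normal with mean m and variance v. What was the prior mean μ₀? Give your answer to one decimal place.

μ₀ = 19.9

With known observation variance, the Normal–Normal posterior has precision τ_n = τ₀ + n/σ² and mean μ_n = (τ₀μ₀ + (n/σ²)x̄)/τ_n.
Here τ₀ = 1/141.9 = 0.007047 and τ_data = 22/72.0 = 0.305556, so τ_n = 0.312603.
Rearranging for μ₀: μ₀ = (μ_n·τ_n − τ_data·x̄)/τ₀ = (14.6217·0.312603 − 0.305556·14.5) / 0.007047 = 0.140225/0.007047 ≈ 19.9.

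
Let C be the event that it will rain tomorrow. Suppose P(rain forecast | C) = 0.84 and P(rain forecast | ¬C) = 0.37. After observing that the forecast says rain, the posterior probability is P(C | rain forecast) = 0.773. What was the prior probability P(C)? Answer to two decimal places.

P(C) = 0.60

Bayes' rule in odds form gives O(C|E) = O(C)·[P(E|C)/P(E|¬C)], hence O(C) = O(C|E)/LR.
Posterior odds = 0.773/(1−0.773) = 3.4053. LR = 0.84/0.37 = 2.2703.
Prior odds = 3.4053/2.2703 = 1.4999, so P(C) = 1.4999/(1+1.4999) ≈ 0.60.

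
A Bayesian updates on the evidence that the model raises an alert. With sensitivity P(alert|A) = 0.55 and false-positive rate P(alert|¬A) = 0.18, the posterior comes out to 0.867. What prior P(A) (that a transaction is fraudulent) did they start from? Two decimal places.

In odds form, posterior odds = prior odds × likelihood ratio, so prior odds = posterior odds ÷ LR.
Posterior odds = 0.867/(1−0.867) = 6.5188. LR = 0.55/0.18 = 3.0556.
Prior odds = 6.5188/3.0556 = 2.1334, so P(A) = 2.1334/(1+2.1334) ≈ 0.68.

P(A) = 0.68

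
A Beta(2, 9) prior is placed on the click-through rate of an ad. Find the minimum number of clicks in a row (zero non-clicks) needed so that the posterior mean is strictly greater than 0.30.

After k clicks and 0 non-clicks the posterior is Beta(2+k, 9), with mean (2+k)/(2+9+k).
Set (2+k)/(11+k) > 0.30 and solve: k > (0.30·11 − 2)/(1 − 0.30) = 1.857.
The smallest integer exceeding 1.857 is 2, and checking k=2: (4)/(13) = 0.3077 > 0.30.

k = 2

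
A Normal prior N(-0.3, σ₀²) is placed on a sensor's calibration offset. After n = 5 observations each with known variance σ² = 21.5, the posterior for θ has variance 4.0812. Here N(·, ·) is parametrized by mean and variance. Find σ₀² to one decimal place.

σ₀² = 80.2

For the Normal–Normal model with known σ², precisions add: τ_n = τ₀ + n/σ².
So 1/σ₀² = 1/4.0812 − 5/21.5 = 0.245026 − 0.232558 = 0.012468.
Hence σ₀² = 1/0.012468 ≈ 80.2.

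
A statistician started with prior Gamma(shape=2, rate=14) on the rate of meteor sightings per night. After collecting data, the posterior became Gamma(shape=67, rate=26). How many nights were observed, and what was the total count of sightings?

A Gamma(α, β) prior (rate parametrization) on a Poisson rate with n observations summing to S gives posterior Gamma(α+S, β+n).
Matching: Σxᵢ = 67 − 2 = 65 and n = 26 − 14 = 12.

n = 12 nights with total 65 sightings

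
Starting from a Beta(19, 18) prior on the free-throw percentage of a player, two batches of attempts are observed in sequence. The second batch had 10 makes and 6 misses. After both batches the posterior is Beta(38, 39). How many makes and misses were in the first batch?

9 makes and 15 misses

Because Beta–binomial updating is additive in the counts, the combined data contributed (α_post−α_prior, β_post−β_prior) successes and failures.
Total across both batches: 38−19=19 makes, 39−18=21 misses.
Subtract the second batch: 19−10=9 makes and 21−6=15 misses.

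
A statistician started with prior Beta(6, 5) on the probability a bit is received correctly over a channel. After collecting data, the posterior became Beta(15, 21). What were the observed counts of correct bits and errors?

Under Beta–binomial conjugacy the posterior parameters are (a+s, b+f).
Match parameters: s=15−6=9, f=21−5=16.

9 correct bits and 16 errors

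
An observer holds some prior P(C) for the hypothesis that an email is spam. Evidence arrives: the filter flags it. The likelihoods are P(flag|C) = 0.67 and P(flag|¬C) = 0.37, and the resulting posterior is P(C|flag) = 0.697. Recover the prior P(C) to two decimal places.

P(C) = 0.56

Bayes' rule in odds form gives O(C|E) = O(C)·[P(E|C)/P(E|¬C)], hence O(C) = O(C|E)/LR.
Posterior odds = 0.697/(1−0.697) = 2.3003. LR = 0.67/0.37 = 1.8108.
Prior odds = 2.3003/1.8108 = 1.2703, so P(C) = 1.2703/(1+1.2703) ≈ 0.56.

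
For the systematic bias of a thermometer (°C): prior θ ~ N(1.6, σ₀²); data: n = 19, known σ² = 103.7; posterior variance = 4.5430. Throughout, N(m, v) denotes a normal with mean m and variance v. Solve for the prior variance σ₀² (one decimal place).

σ₀² = 27.1

For the Normal–Normal model with known σ², precisions add: τ_n = τ₀ + n/σ².
So 1/σ₀² = 1/4.5430 − 19/103.7 = 0.220119 − 0.183221 = 0.036898.
Hence σ₀² = 1/0.036898 ≈ 27.1.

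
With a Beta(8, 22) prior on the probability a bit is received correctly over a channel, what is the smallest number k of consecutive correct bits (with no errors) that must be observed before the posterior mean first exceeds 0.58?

k = 23

After k correct bits and 0 errors the posterior is Beta(8+k, 22), with mean (8+k)/(8+22+k).
Set (8+k)/(30+k) > 0.58 and solve: k > (0.58·30 − 8)/(1 − 0.58) = 22.381.
The smallest integer exceeding 22.381 is 23.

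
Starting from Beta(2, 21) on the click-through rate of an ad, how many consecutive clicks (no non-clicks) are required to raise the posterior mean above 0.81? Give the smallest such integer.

After k clicks and 0 non-clicks the posterior is Beta(2+k, 21), with mean (2+k)/(2+21+k).
Set (2+k)/(23+k) > 0.81 and solve: k > (0.81·23 − 2)/(1 − 0.81) = 87.526.
The smallest integer exceeding 87.526 is 88, and checking k=88: (90)/(111) = 0.8108 > 0.81.

k = 88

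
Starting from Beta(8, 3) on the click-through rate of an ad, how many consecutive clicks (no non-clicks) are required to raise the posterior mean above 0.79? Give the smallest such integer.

k = 4

After k clicks and 0 non-clicks the posterior is Beta(8+k, 3), with mean (8+k)/(8+3+k).
Set (8+k)/(11+k) > 0.79 and solve: k > (0.79·11 − 8)/(1 − 0.79) = 3.286.
The smallest integer exceeding 3.286 is 4, and checking k=4: (12)/(15) = 0.8000 > 0.79.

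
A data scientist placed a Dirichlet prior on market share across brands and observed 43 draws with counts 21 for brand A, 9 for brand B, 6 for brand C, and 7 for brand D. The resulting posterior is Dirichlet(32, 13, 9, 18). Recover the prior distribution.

For a Dirichlet(α) prior with multinomial counts c, the posterior is Dirichlet(α + c) componentwise.
Subtract each count from the matching posterior parameter: 32−21=11, 13−9=4, 9−6=3, 18−7=11.

Dirichlet(11, 4, 3, 11)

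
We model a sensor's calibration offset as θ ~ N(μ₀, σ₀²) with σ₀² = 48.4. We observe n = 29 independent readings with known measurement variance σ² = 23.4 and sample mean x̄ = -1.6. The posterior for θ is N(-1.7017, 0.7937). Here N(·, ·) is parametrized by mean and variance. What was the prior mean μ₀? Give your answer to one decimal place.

μ₀ = -7.8

The posterior mean is a precision-weighted average: μ_n = (τ₀μ₀ + τ_data·x̄)/(τ₀+τ_data), with τ₀=1/σ₀² and τ_data=n/σ².
Here τ₀ = 1/48.4 = 0.020661 and τ_data = 29/23.4 = 1.239316, so τ_n = 1.259977.
Rearranging for μ₀: μ₀ = (μ_n·τ_n − τ_data·x̄)/τ₀ = (-1.7017·1.259977 − 1.239316·-1.6) / 0.020661 = -0.161197/0.020661 ≈ -7.8.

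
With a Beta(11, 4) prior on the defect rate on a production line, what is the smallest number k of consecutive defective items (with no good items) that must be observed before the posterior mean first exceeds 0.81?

k = 7

After k defective items and 0 good items the posterior is Beta(11+k, 4), with mean (11+k)/(11+4+k).
Set (11+k)/(15+k) > 0.81 and solve: k > (0.81·15 − 11)/(1 − 0.81) = 6.053.
The smallest integer exceeding 6.053 is 7.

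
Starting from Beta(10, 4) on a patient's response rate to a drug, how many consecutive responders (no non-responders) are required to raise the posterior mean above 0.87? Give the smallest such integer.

k = 17

After k responders and 0 non-responders the posterior is Beta(10+k, 4), with mean (10+k)/(10+4+k).
Set (10+k)/(14+k) > 0.87 and solve: k > (0.87·14 − 10)/(1 − 0.87) = 16.769.
The smallest integer exceeding 16.769 is 17, and checking k=17: (27)/(31) = 0.8710 > 0.87.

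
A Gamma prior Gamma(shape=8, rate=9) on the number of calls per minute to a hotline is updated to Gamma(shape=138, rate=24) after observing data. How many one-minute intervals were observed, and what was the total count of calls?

n = 15 one-minute intervals with total 130 calls

A Gamma(α, β) prior (rate parametrization) on a Poisson rate with n observations summing to S gives posterior Gamma(α+S, β+n).
Matching: Σxᵢ = 138 − 8 = 130 and n = 24 − 9 = 15.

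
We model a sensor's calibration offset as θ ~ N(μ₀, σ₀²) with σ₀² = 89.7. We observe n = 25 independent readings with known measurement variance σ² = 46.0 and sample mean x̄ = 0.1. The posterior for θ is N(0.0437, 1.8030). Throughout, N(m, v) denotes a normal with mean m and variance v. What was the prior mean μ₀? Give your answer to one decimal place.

With known observation variance, the Normal–Normal posterior has precision τ_n = τ₀ + n/σ² and mean μ_n = (τ₀μ₀ + (n/σ²)x̄)/τ_n.
Here τ₀ = 1/89.7 = 0.011148 and τ_data = 25/46.0 = 0.543478, so τ_n = 0.554626.
Rearranging for μ₀: μ₀ = (μ_n·τ_n − τ_data·x̄)/τ₀ = (0.0437·0.554626 − 0.543478·0.1) / 0.011148 = -0.030111/0.011148 ≈ -2.7.

μ₀ = -2.7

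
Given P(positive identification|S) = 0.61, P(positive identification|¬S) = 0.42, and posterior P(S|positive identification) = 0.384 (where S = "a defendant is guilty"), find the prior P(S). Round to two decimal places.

In odds form, posterior odds = prior odds × likelihood ratio, so prior odds = posterior odds ÷ LR.
Posterior odds = 0.384/(1−0.384) = 0.6234. LR = 0.61/0.42 = 1.4524.
Prior odds = 0.6234/1.4524 = 0.4292, so P(S) = 0.4292/(1+0.4292) ≈ 0.30.

P(S) = 0.30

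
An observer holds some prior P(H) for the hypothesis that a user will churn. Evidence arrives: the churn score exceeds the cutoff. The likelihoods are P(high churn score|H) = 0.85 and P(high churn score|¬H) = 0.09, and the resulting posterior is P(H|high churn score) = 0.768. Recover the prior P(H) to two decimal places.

P(H) = 0.26

Bayes' rule in odds form gives O(H|E) = O(H)·[P(E|H)/P(E|¬H)], hence O(H) = O(H|E)/LR.
Posterior odds = 0.768/(1−0.768) = 3.3103. LR = 0.85/0.09 = 9.4444.
Prior odds = 3.3103/9.4444 = 0.3505, so P(H) = 0.3505/(1+0.3505) ≈ 0.26.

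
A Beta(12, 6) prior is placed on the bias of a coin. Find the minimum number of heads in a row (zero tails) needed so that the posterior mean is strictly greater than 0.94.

After k heads and 0 tails the posterior is Beta(12+k, 6), with mean (12+k)/(12+6+k).
Set (12+k)/(18+k) > 0.94 and solve: k > (0.94·18 − 12)/(1 − 0.94) = 82.000.
The smallest integer exceeding 82.000 is 83, and checking k=83: (95)/(101) = 0.9406 > 0.94.

k = 83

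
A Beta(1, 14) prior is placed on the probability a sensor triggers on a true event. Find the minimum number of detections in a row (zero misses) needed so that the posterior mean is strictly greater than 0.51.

k = 14

After k detections and 0 misses the posterior is Beta(1+k, 14), with mean (1+k)/(1+14+k).
Set (1+k)/(15+k) > 0.51 and solve: k > (0.51·15 − 1)/(1 − 0.51) = 13.571.
The smallest integer exceeding 13.571 is 14.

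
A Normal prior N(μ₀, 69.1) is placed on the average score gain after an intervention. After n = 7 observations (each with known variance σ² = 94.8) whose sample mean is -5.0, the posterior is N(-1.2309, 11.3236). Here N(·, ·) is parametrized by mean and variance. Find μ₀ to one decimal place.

With known observation variance, the Normal–Normal posterior has precision τ_n = τ₀ + n/σ² and mean μ_n = (τ₀μ₀ + (n/σ²)x̄)/τ_n.
Here τ₀ = 1/69.1 = 0.014472 and τ_data = 7/94.8 = 0.073840, so τ_n = 0.088312.
Rearranging for μ₀: μ₀ = (μ_n·τ_n − τ_data·x̄)/τ₀ = (-1.2309·0.088312 − 0.073840·-5.0) / 0.014472 = 0.260497/0.014472 ≈ 18.0.

μ₀ = 18.0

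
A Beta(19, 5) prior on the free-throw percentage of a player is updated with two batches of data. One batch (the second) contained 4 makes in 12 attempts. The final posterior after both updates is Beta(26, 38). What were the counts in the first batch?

3 makes and 25 misses

Because Beta–binomial updating is additive in the counts, the combined data contributed (α_post−α_prior, β_post−β_prior) successes and failures.
Total across both batches: 26−19=7 makes, 38−5=33 misses.
Subtract the second batch: 7−4=3 makes and 33−8=25 misses.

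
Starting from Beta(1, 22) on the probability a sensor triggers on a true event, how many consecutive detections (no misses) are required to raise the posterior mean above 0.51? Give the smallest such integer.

After k detections and 0 misses the posterior is Beta(1+k, 22), with mean (1+k)/(1+22+k).
Set (1+k)/(23+k) > 0.51 and solve: k > (0.51·23 − 1)/(1 − 0.51) = 21.898.
The smallest integer exceeding 21.898 is 22.

k = 22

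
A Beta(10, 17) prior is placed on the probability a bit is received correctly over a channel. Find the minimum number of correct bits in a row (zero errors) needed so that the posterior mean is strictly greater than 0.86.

After k correct bits and 0 errors the posterior is Beta(10+k, 17), with mean (10+k)/(10+17+k).
Set (10+k)/(27+k) > 0.86 and solve: k > (0.86·27 − 10)/(1 − 0.86) = 94.429.
The smallest integer exceeding 94.429 is 95.

k = 95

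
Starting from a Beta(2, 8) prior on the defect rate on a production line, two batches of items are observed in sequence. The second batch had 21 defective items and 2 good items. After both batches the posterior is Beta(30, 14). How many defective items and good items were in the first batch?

Because Beta–binomial updating is additive in the counts, the combined data contributed (α_post−α_prior, β_post−β_prior) successes and failures.
Total across both batches: 30−2=28 defective items, 14−8=6 good items.
Subtract the second batch: 28−21=7 defective items and 6−2=4 good items.

7 defective items and 4 good items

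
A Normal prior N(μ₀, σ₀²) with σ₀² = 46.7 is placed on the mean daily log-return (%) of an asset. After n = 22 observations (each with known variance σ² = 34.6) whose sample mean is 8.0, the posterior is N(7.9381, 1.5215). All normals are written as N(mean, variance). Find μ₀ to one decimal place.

The posterior mean is a precision-weighted average: μ_n = (τ₀μ₀ + τ_data·x̄)/(τ₀+τ_data), with τ₀=1/σ₀² and τ_data=n/σ².
Here τ₀ = 1/46.7 = 0.021413 and τ_data = 22/34.6 = 0.635838, so τ_n = 0.657251.
Rearranging for μ₀: μ₀ = (μ_n·τ_n − τ_data·x̄)/τ₀ = (7.9381·0.657251 − 0.635838·8.0) / 0.021413 = 0.130620/0.021413 ≈ 6.1.

μ₀ = 6.1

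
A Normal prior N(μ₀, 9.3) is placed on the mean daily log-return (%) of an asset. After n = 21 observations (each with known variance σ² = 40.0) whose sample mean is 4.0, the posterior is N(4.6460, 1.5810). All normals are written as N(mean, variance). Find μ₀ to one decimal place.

μ₀ = 7.8

With known observation variance, the Normal–Normal posterior has precision τ_n = τ₀ + n/σ² and mean μ_n = (τ₀μ₀ + (n/σ²)x̄)/τ_n.
Here τ₀ = 1/9.3 = 0.107527 and τ_data = 21/40.0 = 0.525000, so τ_n = 0.632527.
Rearranging for μ₀: μ₀ = (μ_n·τ_n − τ_data·x̄)/τ₀ = (4.6460·0.632527 − 0.525000·4.0) / 0.107527 = 0.838720/0.107527 ≈ 7.8.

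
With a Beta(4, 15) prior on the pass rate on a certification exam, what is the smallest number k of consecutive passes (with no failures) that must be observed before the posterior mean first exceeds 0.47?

After k passes and 0 failures the posterior is Beta(4+k, 15), with mean (4+k)/(4+15+k).
Set (4+k)/(19+k) > 0.47 and solve: k > (0.47·19 − 4)/(1 − 0.47) = 9.302.
The smallest integer exceeding 9.302 is 10.

k = 10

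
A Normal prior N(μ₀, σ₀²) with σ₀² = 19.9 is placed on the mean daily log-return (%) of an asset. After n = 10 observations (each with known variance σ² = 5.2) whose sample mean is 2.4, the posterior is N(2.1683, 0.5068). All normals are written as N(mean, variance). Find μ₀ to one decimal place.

μ₀ = -6.7

With known observation variance, the Normal–Normal posterior has precision τ_n = τ₀ + n/σ² and mean μ_n = (τ₀μ₀ + (n/σ²)x̄)/τ_n.
Here τ₀ = 1/19.9 = 0.050251 and τ_data = 10/5.2 = 1.923077, so τ_n = 1.973328.
Rearranging for μ₀: μ₀ = (μ_n·τ_n − τ_data·x̄)/τ₀ = (2.1683·1.973328 − 1.923077·2.4) / 0.050251 = -0.336618/0.050251 ≈ -6.7.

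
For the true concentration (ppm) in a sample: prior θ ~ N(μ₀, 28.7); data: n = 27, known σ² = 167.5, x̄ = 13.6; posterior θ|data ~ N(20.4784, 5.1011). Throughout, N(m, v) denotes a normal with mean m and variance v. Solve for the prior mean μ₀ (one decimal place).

With known observation variance, the Normal–Normal posterior has precision τ_n = τ₀ + n/σ² and mean μ_n = (τ₀μ₀ + (n/σ²)x̄)/τ_n.
Here τ₀ = 1/28.7 = 0.034843 and τ_data = 27/167.5 = 0.161194, so τ_n = 0.196037.
Rearranging for μ₀: μ₀ = (μ_n·τ_n − τ_data·x̄)/τ₀ = (20.4784·0.196037 − 0.161194·13.6) / 0.034843 = 1.822286/0.034843 ≈ 52.3.

μ₀ = 52.3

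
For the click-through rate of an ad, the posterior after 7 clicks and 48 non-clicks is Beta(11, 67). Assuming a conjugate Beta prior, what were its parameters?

Beta(4, 19)

Under Beta–binomial conjugacy the posterior parameters are (α+s, β+f).
Subtract the data counts: 11−7=4, 67−48=19.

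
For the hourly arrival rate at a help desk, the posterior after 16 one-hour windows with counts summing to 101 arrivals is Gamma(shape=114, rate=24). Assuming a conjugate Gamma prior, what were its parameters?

Gamma(shape=13, rate=8)

Gamma–Poisson conjugacy: posterior shape = α + Σxᵢ, posterior rate = β + n.
So α = 114 − 101 = 13 and β = 24 − 16 = 8.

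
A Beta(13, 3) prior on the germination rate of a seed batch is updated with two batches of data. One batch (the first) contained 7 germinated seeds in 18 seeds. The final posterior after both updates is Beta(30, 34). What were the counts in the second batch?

10 germinated seeds and 20 non-germinating seeds

Because Beta–binomial updating is additive in the counts, the combined data contributed (α_post−α_prior, β_post−β_prior) successes and failures.
Total across both batches: 30−13=17 germinated seeds, 34−3=31 non-germinating seeds.
Subtract the first batch: 17−7=10 germinated seeds and 31−11=20 non-germinating seeds.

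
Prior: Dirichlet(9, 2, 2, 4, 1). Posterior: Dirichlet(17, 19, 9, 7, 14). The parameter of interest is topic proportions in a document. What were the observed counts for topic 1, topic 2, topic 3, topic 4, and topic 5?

For a Dirichlet(α) prior with multinomial counts c, the posterior is Dirichlet(α + c) componentwise.
Counts are posterior − prior componentwise: 17−9=8, 19−2=17, 9−2=7, 7−4=3, 14−1=13.

counts (8, 17, 7, 3, 13)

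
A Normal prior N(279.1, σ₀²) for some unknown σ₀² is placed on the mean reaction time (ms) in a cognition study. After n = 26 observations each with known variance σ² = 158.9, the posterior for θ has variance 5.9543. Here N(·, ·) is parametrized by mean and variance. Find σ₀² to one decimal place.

σ₀² = 231.4

For the Normal–Normal model with known σ², precisions add: τ_n = τ₀ + n/σ².
So 1/σ₀² = 1/5.9543 − 26/158.9 = 0.167946 − 0.163625 = 0.004321.
Hence σ₀² = 1/0.004321 ≈ 231.4.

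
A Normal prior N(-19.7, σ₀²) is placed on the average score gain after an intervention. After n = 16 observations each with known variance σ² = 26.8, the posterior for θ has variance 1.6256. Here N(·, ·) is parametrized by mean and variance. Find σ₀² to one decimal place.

σ₀² = 55.1

Posterior precision equals prior precision plus data precision: 1/σ_n² = 1/σ₀² + n/σ².
So 1/σ₀² = 1/1.6256 − 16/26.8 = 0.615157 − 0.597015 = 0.018142.
Hence σ₀² = 1/0.018142 ≈ 55.1.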